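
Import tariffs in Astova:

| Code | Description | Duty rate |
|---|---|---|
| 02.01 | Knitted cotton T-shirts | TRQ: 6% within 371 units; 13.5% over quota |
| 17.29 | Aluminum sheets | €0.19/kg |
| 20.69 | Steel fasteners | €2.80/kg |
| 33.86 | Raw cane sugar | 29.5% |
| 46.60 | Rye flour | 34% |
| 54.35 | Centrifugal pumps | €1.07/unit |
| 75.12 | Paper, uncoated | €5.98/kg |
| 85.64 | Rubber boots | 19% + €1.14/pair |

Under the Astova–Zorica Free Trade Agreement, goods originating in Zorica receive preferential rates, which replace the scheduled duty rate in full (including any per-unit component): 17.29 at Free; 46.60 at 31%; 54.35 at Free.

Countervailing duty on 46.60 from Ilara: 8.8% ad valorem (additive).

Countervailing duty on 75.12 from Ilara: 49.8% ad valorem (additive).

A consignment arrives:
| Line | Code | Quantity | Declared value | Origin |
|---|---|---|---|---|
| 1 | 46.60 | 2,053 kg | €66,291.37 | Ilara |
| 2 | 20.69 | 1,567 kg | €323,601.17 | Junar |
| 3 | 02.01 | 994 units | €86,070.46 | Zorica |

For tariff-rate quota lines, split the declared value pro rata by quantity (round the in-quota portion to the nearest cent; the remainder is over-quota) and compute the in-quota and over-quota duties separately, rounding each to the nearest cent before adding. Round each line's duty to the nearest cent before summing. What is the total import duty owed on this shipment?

Line 1 (46.60, Ilara, 2,053 kg, €66,291.37):
Base rate for 46.60 is 34%.
46.60 has an FTA preferential rate, but origin Ilara is not Zorica; base rate stands.
Additional duty on 46.60 from Ilara: +8.8%. Applied ad valorem rate: 34% + 8.8% = 42.8%.
Duty = €66,291.37 × 42.8% = €28,372.71.
Line 2 (20.69, Junar, 1,567 kg, €323,601.17):
Base rate for 20.69 is €2.80/kg.
Duty = 1,567 × €2.80 = €4,387.60.
Line 3 (02.01, Zorica, 994 units, €86,070.46):
Code 02.01 is under a tariff-rate quota (threshold 371 units). In-quota: 371 units at 6%; over-quota: 623 units at 13.5%.
Pro-rata value split: in-quota = €86,070.46 × 371/994 = €32,124.89; over-quota = €86,070.46 − €32,124.89 = €53,945.57.
In-quota duty = €32,124.89 × 6% = €1,927.49. Over-quota duty = €53,945.57 × 13.5% = €7,282.65.
Line duty = €1,927.49 + €7,282.65 = €9,210.14.
Total = €28,372.71 + €4,387.60 + €9,210.14 = €41,970.45.

€41,970.45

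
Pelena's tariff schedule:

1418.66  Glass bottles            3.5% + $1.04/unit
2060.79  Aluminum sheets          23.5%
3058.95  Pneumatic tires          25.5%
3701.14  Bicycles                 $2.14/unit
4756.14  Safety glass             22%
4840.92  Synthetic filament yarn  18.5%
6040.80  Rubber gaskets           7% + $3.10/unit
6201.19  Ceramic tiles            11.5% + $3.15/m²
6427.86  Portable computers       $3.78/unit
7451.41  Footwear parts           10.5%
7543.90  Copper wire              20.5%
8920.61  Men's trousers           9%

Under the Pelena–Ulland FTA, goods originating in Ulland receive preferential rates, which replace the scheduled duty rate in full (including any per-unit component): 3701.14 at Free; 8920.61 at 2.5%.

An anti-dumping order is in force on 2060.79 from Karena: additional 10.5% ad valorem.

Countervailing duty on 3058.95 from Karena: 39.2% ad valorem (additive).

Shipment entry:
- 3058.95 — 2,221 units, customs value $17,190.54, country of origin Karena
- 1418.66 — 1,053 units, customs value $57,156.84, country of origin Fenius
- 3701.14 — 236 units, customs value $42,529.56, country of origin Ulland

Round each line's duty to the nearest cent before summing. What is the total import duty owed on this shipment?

Line 1 (3058.95, Karena, 2,221 units, $17,190.54):
Base rate for 3058.95 is 25.5%.
Additional duty on 3058.95 from Karena: +39.2%. Applied ad valorem rate: 25.5% + 39.2% = 64.7%.
Duty = $17,190.54 × 64.7% = $11,122.28.
Line 2 (1418.66, Fenius, 1,053 units, $57,156.84):
Base rate for 1418.66 is 3.5% + $1.04/unit.
Duty = $57,156.84 × 3.5% + 1,053 × $1.04 = $3,095.61.
Line 3 (3701.14, Ulland, 236 units, $42,529.56):
Base rate for 3701.14 is $2.14/unit.
Origin Ulland qualifies under the Pelena–Ulland agreement and 3701.14 is covered: preferential rate Free applies instead.
Duty = $42,529.56 × 0% = $0.00.
Total = $11,122.28 + $3,095.61 + $0.00 = $14,217.89.

$14,217.89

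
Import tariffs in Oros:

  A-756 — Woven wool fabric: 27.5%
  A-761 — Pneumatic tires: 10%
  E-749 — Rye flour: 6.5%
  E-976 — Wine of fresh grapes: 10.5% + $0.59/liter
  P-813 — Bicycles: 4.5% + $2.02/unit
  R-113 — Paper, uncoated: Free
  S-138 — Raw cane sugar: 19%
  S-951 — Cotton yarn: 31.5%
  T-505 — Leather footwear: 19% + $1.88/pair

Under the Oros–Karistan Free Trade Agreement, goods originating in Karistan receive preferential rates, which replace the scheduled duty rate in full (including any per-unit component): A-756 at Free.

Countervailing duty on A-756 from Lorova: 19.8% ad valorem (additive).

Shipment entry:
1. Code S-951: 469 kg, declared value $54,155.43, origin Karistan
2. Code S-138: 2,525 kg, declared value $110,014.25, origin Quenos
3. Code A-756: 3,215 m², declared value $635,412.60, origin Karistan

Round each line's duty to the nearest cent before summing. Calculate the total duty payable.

$37,961.67

Line 1 (S-951, Karistan, 469 kg, $54,155.43):
Base rate for S-951 is 31.5%.
Origin Karistan is the FTA partner but S-951 is not on the preference list; base rate stands.
Duty = $54,155.43 × 31.5% = $17,058.96.
Line 2 (S-138, Quenos, 2,525 kg, $110,014.25):
Base rate for S-138 is 19%.
Duty = $110,014.25 × 19% = $20,902.71.
Line 3 (A-756, Karistan, 3,215 m², $635,412.60):
Base rate for A-756 is 27.5%.
Origin Karistan qualifies under the Oros–Karistan agreement and A-756 is covered: preferential rate Free applies instead.
The additional-duty order on A-756 targets Lorova, not Karistan; it does not apply.
Duty = $635,412.60 × 0% = $0.00.
Total = $17,058.96 + $20,902.71 + $0.00 = $37,961.67.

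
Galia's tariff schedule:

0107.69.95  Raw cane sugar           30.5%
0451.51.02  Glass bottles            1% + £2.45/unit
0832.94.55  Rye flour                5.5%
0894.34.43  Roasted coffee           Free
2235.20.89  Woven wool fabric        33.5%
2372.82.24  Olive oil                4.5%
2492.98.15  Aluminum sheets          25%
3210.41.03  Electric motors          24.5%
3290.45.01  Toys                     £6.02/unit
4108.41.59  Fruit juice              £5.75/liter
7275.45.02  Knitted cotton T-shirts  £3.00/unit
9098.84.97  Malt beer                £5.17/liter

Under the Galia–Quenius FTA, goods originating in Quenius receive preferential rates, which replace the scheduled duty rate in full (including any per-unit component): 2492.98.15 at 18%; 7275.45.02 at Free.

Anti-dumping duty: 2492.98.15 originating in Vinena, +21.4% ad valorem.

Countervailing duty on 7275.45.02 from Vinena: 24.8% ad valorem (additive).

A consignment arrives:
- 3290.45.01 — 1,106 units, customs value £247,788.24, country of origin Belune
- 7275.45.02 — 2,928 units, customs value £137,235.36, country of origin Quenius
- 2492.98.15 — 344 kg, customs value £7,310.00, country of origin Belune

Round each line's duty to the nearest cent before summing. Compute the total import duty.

Line 1 (3290.45.01, Belune, 1,106 units, £247,788.24):
Base rate for 3290.45.01 is £6.02/unit.
Duty = 1,106 × £6.02 = £6,658.12.
Line 2 (7275.45.02, Quenius, 2,928 units, £137,235.36):
Base rate for 7275.45.02 is £3.00/unit.
Origin Quenius qualifies under the Galia–Quenius agreement and 7275.45.02 is covered: preferential rate Free applies instead.
The additional-duty order on 7275.45.02 targets Vinena, not Quenius; it does not apply.
Duty = £137,235.36 × 0% = £0.00.
Line 3 (2492.98.15, Belune, 344 kg, £7,310.00):
Base rate for 2492.98.15 is 25%.
2492.98.15 has an FTA preferential rate, but origin Belune is not Quenius; base rate stands.
The additional-duty order on 2492.98.15 targets Vinena, not Belune; it does not apply.
Duty = £7,310.00 × 25% = £1,827.50.
Total = £6,658.12 + £0.00 + £1,827.50 = £8,485.62.

£8,485.62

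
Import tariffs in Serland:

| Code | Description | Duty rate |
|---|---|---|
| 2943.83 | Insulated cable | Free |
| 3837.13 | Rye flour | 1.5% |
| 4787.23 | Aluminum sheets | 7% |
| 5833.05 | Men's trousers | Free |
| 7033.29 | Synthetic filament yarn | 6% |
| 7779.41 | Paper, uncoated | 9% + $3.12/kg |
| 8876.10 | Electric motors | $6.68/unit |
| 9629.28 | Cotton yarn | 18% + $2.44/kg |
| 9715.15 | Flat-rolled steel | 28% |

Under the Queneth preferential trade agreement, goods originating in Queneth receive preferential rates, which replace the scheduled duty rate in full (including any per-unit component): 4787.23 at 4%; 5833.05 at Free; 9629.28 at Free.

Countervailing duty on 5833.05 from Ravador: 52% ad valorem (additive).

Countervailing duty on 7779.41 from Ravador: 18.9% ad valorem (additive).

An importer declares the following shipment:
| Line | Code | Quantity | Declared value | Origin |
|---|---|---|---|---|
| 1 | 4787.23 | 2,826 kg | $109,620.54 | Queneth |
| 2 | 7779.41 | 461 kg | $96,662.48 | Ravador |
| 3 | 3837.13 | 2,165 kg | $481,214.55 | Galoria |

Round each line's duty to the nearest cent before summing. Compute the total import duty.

Line 1 (4787.23, Queneth, 2,826 kg, $109,620.54):
Base rate for 4787.23 is 7%.
Origin Queneth qualifies under the Serland–Queneth agreement and 4787.23 is covered: preferential rate 4% applies instead.
Duty = $109,620.54 × 4% = $4,384.82.
Line 2 (7779.41, Ravador, 461 kg, $96,662.48):
Base rate for 7779.41 is 9% + $3.12/kg.
Additional duty on 7779.41 from Ravador: +18.9%. Applied ad valorem rate: 9% + 18.9% = 27.9%.
Duty = $96,662.48 × 27.9% + 461 × $3.12 = $28,407.15.
Line 3 (3837.13, Galoria, 2,165 kg, $481,214.55):
Base rate for 3837.13 is 1.5%.
Duty = $481,214.55 × 1.5% = $7,218.22.
Total = $4,384.82 + $28,407.15 + $7,218.22 = $40,010.19.

$40,010.19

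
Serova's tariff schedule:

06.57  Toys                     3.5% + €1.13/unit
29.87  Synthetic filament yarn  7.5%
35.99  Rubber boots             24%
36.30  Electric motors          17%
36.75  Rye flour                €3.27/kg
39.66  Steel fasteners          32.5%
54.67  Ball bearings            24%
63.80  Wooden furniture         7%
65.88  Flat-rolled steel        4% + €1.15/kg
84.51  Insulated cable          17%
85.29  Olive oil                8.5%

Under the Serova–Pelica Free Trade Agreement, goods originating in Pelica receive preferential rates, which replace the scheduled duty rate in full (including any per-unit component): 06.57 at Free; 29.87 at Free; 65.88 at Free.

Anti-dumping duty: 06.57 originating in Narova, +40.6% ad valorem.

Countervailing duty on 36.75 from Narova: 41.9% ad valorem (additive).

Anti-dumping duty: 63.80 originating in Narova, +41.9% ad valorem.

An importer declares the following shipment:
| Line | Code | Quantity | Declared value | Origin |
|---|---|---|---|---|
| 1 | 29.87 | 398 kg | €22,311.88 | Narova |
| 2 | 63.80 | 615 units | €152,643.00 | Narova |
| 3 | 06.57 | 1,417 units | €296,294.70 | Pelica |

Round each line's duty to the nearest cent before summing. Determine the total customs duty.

Line 1 (29.87, Narova, 398 kg, €22,311.88):
Base rate for 29.87 is 7.5%.
29.87 has an FTA preferential rate, but origin Narova is not Pelica; base rate stands.
Duty = €22,311.88 × 7.5% = €1,673.39.
Line 2 (63.80, Narova, 615 units, €152,643.00):
Base rate for 63.80 is 7%.
Additional duty on 63.80 from Narova: +41.9%. Applied ad valorem rate: 7% + 41.9% = 48.9%.
Duty = €152,643.00 × 48.9% = €74,642.43.
Line 3 (06.57, Pelica, 1,417 units, €296,294.70):
Base rate for 06.57 is 3.5% + €1.13/unit.
Origin Pelica qualifies under the Serova–Pelica agreement and 06.57 is covered: preferential rate Free applies instead.
The additional-duty order on 06.57 targets Narova, not Pelica; it does not apply.
Duty = €296,294.70 × 0% = €0.00.
Total = €1,673.39 + €74,642.43 + €0.00 = €76,315.82.

€76,315.82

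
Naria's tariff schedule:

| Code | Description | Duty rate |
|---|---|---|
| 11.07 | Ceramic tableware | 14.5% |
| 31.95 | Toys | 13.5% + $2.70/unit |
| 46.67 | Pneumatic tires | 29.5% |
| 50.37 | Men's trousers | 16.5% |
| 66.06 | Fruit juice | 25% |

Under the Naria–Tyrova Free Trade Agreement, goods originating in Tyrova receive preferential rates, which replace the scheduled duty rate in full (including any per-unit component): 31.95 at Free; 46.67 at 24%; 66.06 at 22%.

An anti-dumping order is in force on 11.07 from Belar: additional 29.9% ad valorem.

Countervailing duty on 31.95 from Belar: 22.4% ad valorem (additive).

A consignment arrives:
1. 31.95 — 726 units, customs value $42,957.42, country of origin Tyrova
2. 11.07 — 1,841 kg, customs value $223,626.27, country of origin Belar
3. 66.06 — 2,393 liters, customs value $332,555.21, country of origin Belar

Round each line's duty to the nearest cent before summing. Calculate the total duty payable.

$182,428.86

Line 1 (31.95, Tyrova, 726 units, $42,957.42):
Base rate for 31.95 is 13.5% + $2.70/unit.
Origin Tyrova qualifies under the Naria–Tyrova agreement and 31.95 is covered: preferential rate Free applies instead.
The additional-duty order on 31.95 targets Belar, not Tyrova; it does not apply.
Duty = $42,957.42 × 0% = $0.00.
Line 2 (11.07, Belar, 1,841 kg, $223,626.27):
Base rate for 11.07 is 14.5%.
Additional duty on 11.07 from Belar: +29.9%. Applied ad valorem rate: 14.5% + 29.9% = 44.4%.
Duty = $223,626.27 × 44.4% = $99,290.06.
Line 3 (66.06, Belar, 2,393 liters, $332,555.21):
Base rate for 66.06 is 25%.
66.06 has an FTA preferential rate, but origin Belar is not Tyrova; base rate stands.
Duty = $332,555.21 × 25% = $83,138.80.
Total = $0.00 + $99,290.06 + $83,138.80 = $182,428.86.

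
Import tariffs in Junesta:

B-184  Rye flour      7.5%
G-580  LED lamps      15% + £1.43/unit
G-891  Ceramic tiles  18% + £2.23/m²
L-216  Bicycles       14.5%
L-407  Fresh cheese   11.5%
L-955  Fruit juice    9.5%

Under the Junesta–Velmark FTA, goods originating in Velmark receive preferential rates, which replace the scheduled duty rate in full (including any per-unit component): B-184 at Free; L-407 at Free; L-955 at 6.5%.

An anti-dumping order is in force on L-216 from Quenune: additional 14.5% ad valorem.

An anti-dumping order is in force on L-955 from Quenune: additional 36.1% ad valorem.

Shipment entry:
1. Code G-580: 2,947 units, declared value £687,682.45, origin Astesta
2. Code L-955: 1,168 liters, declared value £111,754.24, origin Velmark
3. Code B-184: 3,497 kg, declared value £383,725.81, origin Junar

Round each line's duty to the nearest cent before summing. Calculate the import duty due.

£143,410.05

Line 1 (G-580, Astesta, 2,947 units, £687,682.45):
Base rate for G-580 is 15% + £1.43/unit.
Duty = £687,682.45 × 15% + 2,947 × £1.43 = £107,366.58.
Line 2 (L-955, Velmark, 1,168 liters, £111,754.24):
Base rate for L-955 is 9.5%.
Origin Velmark qualifies under the Junesta–Velmark agreement and L-955 is covered: preferential rate 6.5% applies instead.
The additional-duty order on L-955 targets Quenune, not Velmark; it does not apply.
Duty = £111,754.24 × 6.5% = £7,264.03.
Line 3 (B-184, Junar, 3,497 kg, £383,725.81):
Base rate for B-184 is 7.5%.
B-184 has an FTA preferential rate, but origin Junar is not Velmark; base rate stands.
Duty = £383,725.81 × 7.5% = £28,779.44.
Total = £107,366.58 + £7,264.03 + £28,779.44 = £143,410.05.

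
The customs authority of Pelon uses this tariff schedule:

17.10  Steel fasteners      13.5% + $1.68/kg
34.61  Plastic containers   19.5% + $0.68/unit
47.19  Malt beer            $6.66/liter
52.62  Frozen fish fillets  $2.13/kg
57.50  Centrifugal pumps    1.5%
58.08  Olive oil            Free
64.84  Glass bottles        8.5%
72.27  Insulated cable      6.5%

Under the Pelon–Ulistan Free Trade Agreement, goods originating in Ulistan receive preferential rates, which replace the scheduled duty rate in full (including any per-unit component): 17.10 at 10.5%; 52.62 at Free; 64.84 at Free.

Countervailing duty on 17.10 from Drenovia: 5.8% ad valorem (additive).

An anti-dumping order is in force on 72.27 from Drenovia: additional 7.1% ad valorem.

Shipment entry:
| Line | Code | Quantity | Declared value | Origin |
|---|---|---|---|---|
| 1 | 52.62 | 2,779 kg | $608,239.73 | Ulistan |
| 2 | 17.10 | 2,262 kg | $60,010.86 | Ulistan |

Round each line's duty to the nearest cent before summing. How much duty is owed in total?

$6,301.14

Line 1 (52.62, Ulistan, 2,779 kg, $608,239.73):
Base rate for 52.62 is $2.13/kg.
Origin Ulistan qualifies under the Pelon–Ulistan agreement and 52.62 is covered: preferential rate Free applies instead.
Duty = $608,239.73 × 0% = $0.00.
Line 2 (17.10, Ulistan, 2,262 kg, $60,010.86):
Base rate for 17.10 is 13.5% + $1.68/kg.
Origin Ulistan qualifies under the Pelon–Ulistan agreement and 17.10 is covered: preferential rate 10.5% applies instead.
The additional-duty order on 17.10 targets Drenovia, not Ulistan; it does not apply.
Duty = $60,010.86 × 10.5% = $6,301.14.
Total = $0.00 + $6,301.14 = $6,301.14.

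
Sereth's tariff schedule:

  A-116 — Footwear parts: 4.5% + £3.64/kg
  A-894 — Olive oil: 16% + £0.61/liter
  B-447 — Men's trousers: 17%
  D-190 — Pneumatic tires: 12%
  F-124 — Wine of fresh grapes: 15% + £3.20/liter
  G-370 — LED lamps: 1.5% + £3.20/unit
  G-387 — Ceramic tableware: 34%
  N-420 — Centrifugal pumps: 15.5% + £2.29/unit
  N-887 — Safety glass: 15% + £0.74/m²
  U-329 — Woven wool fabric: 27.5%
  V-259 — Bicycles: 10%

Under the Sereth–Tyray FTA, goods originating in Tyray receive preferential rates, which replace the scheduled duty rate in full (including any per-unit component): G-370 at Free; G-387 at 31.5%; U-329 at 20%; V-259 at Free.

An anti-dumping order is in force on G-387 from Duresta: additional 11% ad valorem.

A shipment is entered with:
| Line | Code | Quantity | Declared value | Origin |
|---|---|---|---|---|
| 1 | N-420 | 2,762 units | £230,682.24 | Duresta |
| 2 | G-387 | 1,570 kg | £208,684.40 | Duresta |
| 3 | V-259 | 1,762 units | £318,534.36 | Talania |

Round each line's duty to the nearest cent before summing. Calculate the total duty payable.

£167,842.15

Line 1 (N-420, Duresta, 2,762 units, £230,682.24):
Base rate for N-420 is 15.5% + £2.29/unit.
Duty = £230,682.24 × 15.5% + 2,762 × £2.29 = £42,080.73.
Line 2 (G-387, Duresta, 1,570 kg, £208,684.40):
Base rate for G-387 is 34%.
G-387 has an FTA preferential rate, but origin Duresta is not Tyray; base rate stands.
Additional duty on G-387 from Duresta: +11%. Applied ad valorem rate: 34% + 11% = 45%.
Duty = £208,684.40 × 45% = £93,907.98.
Line 3 (V-259, Talania, 1,762 units, £318,534.36):
Base rate for V-259 is 10%.
V-259 has an FTA preferential rate, but origin Talania is not Tyray; base rate stands.
Duty = £318,534.36 × 10% = £31,853.44.
Total = £42,080.73 + £93,907.98 + £31,853.44 = £167,842.15.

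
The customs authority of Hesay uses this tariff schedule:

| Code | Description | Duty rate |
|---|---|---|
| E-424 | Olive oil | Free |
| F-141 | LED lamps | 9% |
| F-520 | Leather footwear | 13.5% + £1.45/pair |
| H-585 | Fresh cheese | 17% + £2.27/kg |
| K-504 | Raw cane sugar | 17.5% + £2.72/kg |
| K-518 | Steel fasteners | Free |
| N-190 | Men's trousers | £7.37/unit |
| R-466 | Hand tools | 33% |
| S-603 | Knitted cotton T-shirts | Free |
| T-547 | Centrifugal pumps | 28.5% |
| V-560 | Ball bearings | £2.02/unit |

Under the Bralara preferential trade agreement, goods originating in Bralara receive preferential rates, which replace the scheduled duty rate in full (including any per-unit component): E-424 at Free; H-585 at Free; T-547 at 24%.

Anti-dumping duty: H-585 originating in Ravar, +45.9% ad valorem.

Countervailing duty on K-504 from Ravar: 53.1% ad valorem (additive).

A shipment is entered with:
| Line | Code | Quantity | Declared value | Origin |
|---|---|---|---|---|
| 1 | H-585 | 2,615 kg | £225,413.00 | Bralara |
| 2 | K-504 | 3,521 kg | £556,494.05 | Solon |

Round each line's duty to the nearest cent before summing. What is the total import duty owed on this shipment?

Line 1 (H-585, Bralara, 2,615 kg, £225,413.00):
Base rate for H-585 is 17% + £2.27/kg.
Origin Bralara qualifies under the Hesay–Bralara agreement and H-585 is covered: preferential rate Free applies instead.
The additional-duty order on H-585 targets Ravar, not Bralara; it does not apply.
Duty = £225,413.00 × 0% = £0.00.
Line 2 (K-504, Solon, 3,521 kg, £556,494.05):
Base rate for K-504 is 17.5% + £2.72/kg.
The additional-duty order on K-504 targets Ravar, not Solon; it does not apply.
Duty = £556,494.05 × 17.5% + 3,521 × £2.72 = £106,963.58.
Total = £0.00 + £106,963.58 = £106,963.58.

£106,963.58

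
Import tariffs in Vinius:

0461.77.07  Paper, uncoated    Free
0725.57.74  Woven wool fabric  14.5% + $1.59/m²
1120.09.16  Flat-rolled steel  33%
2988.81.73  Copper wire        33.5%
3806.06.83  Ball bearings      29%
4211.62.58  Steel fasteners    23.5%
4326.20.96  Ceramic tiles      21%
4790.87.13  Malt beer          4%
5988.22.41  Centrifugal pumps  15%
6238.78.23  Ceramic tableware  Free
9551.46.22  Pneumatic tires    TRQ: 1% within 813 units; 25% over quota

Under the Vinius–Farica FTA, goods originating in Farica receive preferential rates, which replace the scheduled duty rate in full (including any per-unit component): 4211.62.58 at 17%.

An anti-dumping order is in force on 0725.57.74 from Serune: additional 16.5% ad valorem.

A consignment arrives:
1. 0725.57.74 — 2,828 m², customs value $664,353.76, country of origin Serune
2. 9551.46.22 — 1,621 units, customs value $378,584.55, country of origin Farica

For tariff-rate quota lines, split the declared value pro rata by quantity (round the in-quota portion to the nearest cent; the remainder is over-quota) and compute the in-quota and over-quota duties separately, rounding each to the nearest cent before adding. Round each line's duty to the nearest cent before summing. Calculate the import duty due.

$259,522.05

Line 1 (0725.57.74, Serune, 2,828 m², $664,353.76):
Base rate for 0725.57.74 is 14.5% + $1.59/m².
Additional duty on 0725.57.74 from Serune: +16.5%. Applied ad valorem rate: 14.5% + 16.5% = 31%.
Duty = $664,353.76 × 31% + 2,828 × $1.59 = $210,446.19.
Line 2 (9551.46.22, Farica, 1,621 units, $378,584.55):
Code 9551.46.22 is under a tariff-rate quota (threshold 813 units). In-quota: 813 units at 1%; over-quota: 808 units at 25%.
Pro-rata value split: in-quota = $378,584.55 × 813/1,621 = $189,876.15; over-quota = $378,584.55 − $189,876.15 = $188,708.40.
In-quota duty = $189,876.15 × 1% = $1,898.76. Over-quota duty = $188,708.40 × 25% = $47,177.10.
Line duty = $1,898.76 + $47,177.10 = $49,075.86.
Total = $210,446.19 + $49,075.86 = $259,522.05.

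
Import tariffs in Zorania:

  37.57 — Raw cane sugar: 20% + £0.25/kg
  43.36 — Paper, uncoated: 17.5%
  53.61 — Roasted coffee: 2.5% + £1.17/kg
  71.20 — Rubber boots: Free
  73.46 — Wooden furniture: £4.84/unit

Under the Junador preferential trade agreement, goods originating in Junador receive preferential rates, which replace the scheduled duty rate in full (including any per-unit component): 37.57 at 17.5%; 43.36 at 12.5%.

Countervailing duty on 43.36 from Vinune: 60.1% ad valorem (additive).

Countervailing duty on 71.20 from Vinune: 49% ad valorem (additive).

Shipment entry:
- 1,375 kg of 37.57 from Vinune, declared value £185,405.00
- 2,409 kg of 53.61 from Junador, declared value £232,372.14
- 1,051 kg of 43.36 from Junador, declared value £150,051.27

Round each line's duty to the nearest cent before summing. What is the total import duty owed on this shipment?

£64,808.99

Line 1 (37.57, Vinune, 1,375 kg, £185,405.00):
Base rate for 37.57 is 20% + £0.25/kg.
37.57 has an FTA preferential rate, but origin Vinune is not Junador; base rate stands.
Duty = £185,405.00 × 20% + 1,375 × £0.25 = £37,424.75.
Line 2 (53.61, Junador, 2,409 kg, £232,372.14):
Base rate for 53.61 is 2.5% + £1.17/kg.
Origin Junador is the FTA partner but 53.61 is not on the preference list; base rate stands.
Duty = £232,372.14 × 2.5% + 2,409 × £1.17 = £8,627.83.
Line 3 (43.36, Junador, 1,051 kg, £150,051.27):
Base rate for 43.36 is 17.5%.
Origin Junador qualifies under the Zorania–Junador agreement and 43.36 is covered: preferential rate 12.5% applies instead.
The additional-duty order on 43.36 targets Vinune, not Junador; it does not apply.
Duty = £150,051.27 × 12.5% = £18,756.41.
Total = £37,424.75 + £8,627.83 + £18,756.41 = £64,808.99.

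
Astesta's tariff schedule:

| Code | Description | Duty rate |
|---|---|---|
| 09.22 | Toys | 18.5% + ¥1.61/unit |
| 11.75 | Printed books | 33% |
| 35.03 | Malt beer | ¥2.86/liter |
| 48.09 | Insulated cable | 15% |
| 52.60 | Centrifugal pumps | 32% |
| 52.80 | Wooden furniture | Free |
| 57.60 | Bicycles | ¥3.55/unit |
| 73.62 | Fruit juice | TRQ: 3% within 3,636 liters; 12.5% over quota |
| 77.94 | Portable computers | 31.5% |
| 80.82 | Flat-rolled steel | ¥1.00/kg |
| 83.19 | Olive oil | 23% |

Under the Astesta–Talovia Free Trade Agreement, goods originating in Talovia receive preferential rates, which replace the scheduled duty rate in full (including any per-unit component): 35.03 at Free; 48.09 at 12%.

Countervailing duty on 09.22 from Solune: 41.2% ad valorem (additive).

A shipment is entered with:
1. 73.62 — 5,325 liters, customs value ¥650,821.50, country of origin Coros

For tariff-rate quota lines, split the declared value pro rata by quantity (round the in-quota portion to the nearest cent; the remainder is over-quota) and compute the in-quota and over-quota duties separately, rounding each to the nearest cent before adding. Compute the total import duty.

Line 1 (73.62, Coros, 5,325 liters, ¥650,821.50):
Code 73.62 is under a tariff-rate quota (threshold 3,636 liters). In-quota: 3,636 liters at 3%; over-quota: 1,689 liters at 12.5%.
Pro-rata value split: in-quota = ¥650,821.50 × 3,636/5,325 = ¥444,391.92; over-quota = ¥650,821.50 − ¥444,391.92 = ¥206,429.58.
In-quota duty = ¥444,391.92 × 3% = ¥13,331.76. Over-quota duty = ¥206,429.58 × 12.5% = ¥25,803.70.
Line duty = ¥13,331.76 + ¥25,803.70 = ¥39,135.46.

¥39,135.46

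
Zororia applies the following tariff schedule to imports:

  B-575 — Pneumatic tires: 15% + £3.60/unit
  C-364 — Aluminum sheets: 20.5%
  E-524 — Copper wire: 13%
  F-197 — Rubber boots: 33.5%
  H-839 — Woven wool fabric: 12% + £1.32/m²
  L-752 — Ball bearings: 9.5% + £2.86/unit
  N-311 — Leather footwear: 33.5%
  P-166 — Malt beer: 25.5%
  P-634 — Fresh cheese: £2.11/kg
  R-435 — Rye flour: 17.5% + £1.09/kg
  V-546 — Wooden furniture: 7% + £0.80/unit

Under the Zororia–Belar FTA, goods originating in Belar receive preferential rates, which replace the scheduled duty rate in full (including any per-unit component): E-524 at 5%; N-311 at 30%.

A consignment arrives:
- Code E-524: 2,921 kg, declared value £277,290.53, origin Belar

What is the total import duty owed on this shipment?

Line 1 (E-524, Belar, 2,921 kg, £277,290.53):
Base rate for E-524 is 13%.
Origin Belar qualifies under the Zororia–Belar agreement and E-524 is covered: preferential rate 5% applies instead.
Duty = £277,290.53 × 5% = £13,864.53.

£13,864.53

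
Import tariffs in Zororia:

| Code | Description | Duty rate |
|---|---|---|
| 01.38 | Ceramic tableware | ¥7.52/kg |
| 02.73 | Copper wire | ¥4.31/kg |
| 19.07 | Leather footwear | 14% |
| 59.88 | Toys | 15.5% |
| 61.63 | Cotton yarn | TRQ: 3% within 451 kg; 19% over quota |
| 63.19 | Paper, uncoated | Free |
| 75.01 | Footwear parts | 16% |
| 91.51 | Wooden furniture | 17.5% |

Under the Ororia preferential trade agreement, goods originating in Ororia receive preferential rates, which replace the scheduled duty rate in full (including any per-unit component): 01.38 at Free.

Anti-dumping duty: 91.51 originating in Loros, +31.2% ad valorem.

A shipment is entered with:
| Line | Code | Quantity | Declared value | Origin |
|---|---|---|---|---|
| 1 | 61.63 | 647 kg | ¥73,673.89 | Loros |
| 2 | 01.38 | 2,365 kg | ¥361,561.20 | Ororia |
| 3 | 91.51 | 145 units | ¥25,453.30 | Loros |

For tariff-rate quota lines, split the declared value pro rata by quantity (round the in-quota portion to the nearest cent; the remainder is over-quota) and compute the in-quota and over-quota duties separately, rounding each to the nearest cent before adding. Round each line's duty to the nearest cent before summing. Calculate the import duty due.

¥18,176.94

Line 1 (61.63, Loros, 647 kg, ¥73,673.89):
Code 61.63 is under a tariff-rate quota (threshold 451 kg). In-quota: 451 kg at 3%; over-quota: 196 kg at 19%.
Pro-rata value split: in-quota = ¥73,673.89 × 451/647 = ¥51,355.37; over-quota = ¥73,673.89 − ¥51,355.37 = ¥22,318.52.
In-quota duty = ¥51,355.37 × 3% = ¥1,540.66. Over-quota duty = ¥22,318.52 × 19% = ¥4,240.52.
Line duty = ¥1,540.66 + ¥4,240.52 = ¥5,781.18.
Line 2 (01.38, Ororia, 2,365 kg, ¥361,561.20):
Base rate for 01.38 is ¥7.52/kg.
Origin Ororia qualifies under the Zororia–Ororia agreement and 01.38 is covered: preferential rate Free applies instead.
Duty = ¥361,561.20 × 0% = ¥0.00.
Line 3 (91.51, Loros, 145 units, ¥25,453.30):
Base rate for 91.51 is 17.5%.
Additional duty on 91.51 from Loros: +31.2%. Applied ad valorem rate: 17.5% + 31.2% = 48.7%.
Duty = ¥25,453.30 × 48.7% = ¥12,395.76.
Total = ¥5,781.18 + ¥0.00 + ¥12,395.76 = ¥18,176.94.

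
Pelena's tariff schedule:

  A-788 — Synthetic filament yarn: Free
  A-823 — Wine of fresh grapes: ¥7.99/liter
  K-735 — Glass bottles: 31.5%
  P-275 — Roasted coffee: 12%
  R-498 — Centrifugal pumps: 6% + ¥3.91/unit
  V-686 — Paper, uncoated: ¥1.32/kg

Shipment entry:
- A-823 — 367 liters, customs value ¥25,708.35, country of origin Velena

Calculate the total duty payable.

¥2,932.33

Line 1 (A-823, Velena, 367 liters, ¥25,708.35):
Base rate for A-823 is ¥7.99/liter.
Duty = 367 × ¥7.99 = ¥2,932.33.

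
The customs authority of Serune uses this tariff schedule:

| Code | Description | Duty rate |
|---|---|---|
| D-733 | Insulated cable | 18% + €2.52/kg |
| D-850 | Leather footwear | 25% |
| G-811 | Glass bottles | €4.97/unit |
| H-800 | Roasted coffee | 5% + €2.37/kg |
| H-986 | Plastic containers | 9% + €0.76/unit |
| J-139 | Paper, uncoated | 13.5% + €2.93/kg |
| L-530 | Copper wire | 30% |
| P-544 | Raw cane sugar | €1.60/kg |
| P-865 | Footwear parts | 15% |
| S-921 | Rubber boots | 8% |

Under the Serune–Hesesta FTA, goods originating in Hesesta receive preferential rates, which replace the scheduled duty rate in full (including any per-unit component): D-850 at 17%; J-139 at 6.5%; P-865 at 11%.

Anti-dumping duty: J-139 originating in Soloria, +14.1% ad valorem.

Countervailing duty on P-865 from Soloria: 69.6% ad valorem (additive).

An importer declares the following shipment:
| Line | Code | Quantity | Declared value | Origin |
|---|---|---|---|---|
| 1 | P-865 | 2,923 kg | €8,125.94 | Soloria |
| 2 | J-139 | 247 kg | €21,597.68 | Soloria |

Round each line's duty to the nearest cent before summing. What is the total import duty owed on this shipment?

Line 1 (P-865, Soloria, 2,923 kg, €8,125.94):
Base rate for P-865 is 15%.
P-865 has an FTA preferential rate, but origin Soloria is not Hesesta; base rate stands.
Additional duty on P-865 from Soloria: +69.6%. Applied ad valorem rate: 15% + 69.6% = 84.6%.
Duty = €8,125.94 × 84.6% = €6,874.55.
Line 2 (J-139, Soloria, 247 kg, €21,597.68):
Base rate for J-139 is 13.5% + €2.93/kg.
J-139 has an FTA preferential rate, but origin Soloria is not Hesesta; base rate stands.
Additional duty on J-139 from Soloria: +14.1%. Applied ad valorem rate: 13.5% + 14.1% = 27.6%.
Duty = €21,597.68 × 27.6% + 247 × €2.93 = €6,684.67.
Total = €6,874.55 + €6,684.67 = €13,559.22.

€13,559.22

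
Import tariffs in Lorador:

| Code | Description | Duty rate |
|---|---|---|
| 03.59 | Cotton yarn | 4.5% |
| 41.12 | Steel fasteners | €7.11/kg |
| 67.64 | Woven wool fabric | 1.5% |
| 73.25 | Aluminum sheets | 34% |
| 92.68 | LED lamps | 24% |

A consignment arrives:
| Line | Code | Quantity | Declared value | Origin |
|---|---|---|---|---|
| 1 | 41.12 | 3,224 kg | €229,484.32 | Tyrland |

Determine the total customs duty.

€22,922.64

Line 1 (41.12, Tyrland, 3,224 kg, €229,484.32):
Base rate for 41.12 is €7.11/kg.
Duty = 3,224 × €7.11 = €22,922.64.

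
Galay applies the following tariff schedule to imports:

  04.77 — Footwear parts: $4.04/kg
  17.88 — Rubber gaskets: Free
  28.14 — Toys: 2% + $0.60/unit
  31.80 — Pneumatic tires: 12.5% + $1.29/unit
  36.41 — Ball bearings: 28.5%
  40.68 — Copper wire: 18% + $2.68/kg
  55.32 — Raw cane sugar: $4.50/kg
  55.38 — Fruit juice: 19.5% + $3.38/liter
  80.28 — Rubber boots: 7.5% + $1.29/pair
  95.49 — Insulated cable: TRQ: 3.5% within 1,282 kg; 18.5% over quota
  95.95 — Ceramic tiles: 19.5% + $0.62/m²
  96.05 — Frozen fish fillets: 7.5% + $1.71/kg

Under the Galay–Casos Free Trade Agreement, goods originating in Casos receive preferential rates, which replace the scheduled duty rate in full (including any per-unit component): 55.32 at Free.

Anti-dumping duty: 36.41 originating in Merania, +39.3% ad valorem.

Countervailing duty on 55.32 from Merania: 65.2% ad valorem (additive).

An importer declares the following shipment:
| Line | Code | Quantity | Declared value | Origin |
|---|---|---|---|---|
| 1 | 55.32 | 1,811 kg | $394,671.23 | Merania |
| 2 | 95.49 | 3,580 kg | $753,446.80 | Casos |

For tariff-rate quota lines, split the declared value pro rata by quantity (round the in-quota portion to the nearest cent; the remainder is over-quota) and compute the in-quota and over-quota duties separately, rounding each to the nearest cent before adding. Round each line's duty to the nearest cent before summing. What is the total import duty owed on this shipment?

Line 1 (55.32, Merania, 1,811 kg, $394,671.23):
Base rate for 55.32 is $4.50/kg.
55.32 has an FTA preferential rate, but origin Merania is not Casos; base rate stands.
Additional duty on 55.32 from Merania: +65.2% ad valorem. Applied ad valorem rate = 65.2%.
Duty = $394,671.23 × 65.2% + 1,811 × $4.50 = $265,475.14.
Line 2 (95.49, Casos, 3,580 kg, $753,446.80):
Code 95.49 is under a tariff-rate quota (threshold 1,282 kg). In-quota: 1,282 kg at 3.5%; over-quota: 2,298 kg at 18.5%.
Pro-rata value split: in-quota = $753,446.80 × 1,282/3,580 = $269,809.72; over-quota = $753,446.80 − $269,809.72 = $483,637.08.
In-quota duty = $269,809.72 × 3.5% = $9,443.34. Over-quota duty = $483,637.08 × 18.5% = $89,472.86.
Line duty = $9,443.34 + $89,472.86 = $98,916.20.
Total = $265,475.14 + $98,916.20 = $364,391.34.

$364,391.34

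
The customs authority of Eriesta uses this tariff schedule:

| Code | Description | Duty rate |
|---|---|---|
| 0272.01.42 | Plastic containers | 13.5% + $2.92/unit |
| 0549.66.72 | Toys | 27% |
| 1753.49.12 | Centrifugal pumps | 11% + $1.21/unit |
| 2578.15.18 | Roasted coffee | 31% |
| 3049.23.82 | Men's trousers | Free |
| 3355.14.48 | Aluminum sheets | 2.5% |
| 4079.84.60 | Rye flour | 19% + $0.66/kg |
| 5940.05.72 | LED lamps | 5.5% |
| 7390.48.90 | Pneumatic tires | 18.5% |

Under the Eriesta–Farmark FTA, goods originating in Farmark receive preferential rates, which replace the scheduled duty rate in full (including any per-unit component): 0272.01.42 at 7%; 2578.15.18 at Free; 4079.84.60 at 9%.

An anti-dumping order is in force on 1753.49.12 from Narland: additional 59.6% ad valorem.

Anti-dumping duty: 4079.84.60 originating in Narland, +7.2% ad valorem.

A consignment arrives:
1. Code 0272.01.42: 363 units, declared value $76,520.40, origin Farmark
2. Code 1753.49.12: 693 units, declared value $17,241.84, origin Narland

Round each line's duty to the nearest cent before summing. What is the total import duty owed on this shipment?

$18,367.70

Line 1 (0272.01.42, Farmark, 363 units, $76,520.40):
Base rate for 0272.01.42 is 13.5% + $2.92/unit.
Origin Farmark qualifies under the Eriesta–Farmark agreement and 0272.01.42 is covered: preferential rate 7% applies instead.
Duty = $76,520.40 × 7% = $5,356.43.
Line 2 (1753.49.12, Narland, 693 units, $17,241.84):
Base rate for 1753.49.12 is 11% + $1.21/unit.
Additional duty on 1753.49.12 from Narland: +59.6%. Applied ad valorem rate: 11% + 59.6% = 70.6%.
Duty = $17,241.84 × 70.6% + 693 × $1.21 = $13,011.27.
Total = $5,356.43 + $13,011.27 = $18,367.70.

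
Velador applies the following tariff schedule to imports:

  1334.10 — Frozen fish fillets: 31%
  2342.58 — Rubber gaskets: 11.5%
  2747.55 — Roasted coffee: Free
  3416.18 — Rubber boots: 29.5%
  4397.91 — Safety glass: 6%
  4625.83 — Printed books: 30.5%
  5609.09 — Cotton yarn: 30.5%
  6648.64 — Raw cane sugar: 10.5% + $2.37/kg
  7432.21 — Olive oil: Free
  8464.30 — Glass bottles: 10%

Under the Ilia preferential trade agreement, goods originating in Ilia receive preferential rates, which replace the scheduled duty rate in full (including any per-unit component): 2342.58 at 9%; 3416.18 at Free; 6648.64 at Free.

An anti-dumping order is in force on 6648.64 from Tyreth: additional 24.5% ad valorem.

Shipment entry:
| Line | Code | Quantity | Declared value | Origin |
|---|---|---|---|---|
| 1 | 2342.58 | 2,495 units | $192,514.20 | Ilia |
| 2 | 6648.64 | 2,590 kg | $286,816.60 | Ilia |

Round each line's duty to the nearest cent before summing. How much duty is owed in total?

$17,326.28

Line 1 (2342.58, Ilia, 2,495 units, $192,514.20):
Base rate for 2342.58 is 11.5%.
Origin Ilia qualifies under the Velador–Ilia agreement and 2342.58 is covered: preferential rate 9% applies instead.
Duty = $192,514.20 × 9% = $17,326.28.
Line 2 (6648.64, Ilia, 2,590 kg, $286,816.60):
Base rate for 6648.64 is 10.5% + $2.37/kg.
Origin Ilia qualifies under the Velador–Ilia agreement and 6648.64 is covered: preferential rate Free applies instead.
The additional-duty order on 6648.64 targets Tyreth, not Ilia; it does not apply.
Duty = $286,816.60 × 0% = $0.00.
Total = $17,326.28 + $0.00 = $17,326.28.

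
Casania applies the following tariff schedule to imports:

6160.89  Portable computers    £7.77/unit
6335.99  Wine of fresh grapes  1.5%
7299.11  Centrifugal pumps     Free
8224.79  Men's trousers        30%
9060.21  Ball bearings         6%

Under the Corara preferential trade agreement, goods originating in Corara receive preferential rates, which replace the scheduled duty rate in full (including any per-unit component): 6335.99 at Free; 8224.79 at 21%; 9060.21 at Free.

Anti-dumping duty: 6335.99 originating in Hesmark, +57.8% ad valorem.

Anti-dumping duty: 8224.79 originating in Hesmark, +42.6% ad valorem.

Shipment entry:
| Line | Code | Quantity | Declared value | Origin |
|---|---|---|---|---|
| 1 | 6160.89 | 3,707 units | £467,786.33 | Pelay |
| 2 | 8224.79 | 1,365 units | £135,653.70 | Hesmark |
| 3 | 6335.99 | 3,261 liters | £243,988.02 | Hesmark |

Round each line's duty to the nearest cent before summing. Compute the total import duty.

£271,972.88

Line 1 (6160.89, Pelay, 3,707 units, £467,786.33):
Base rate for 6160.89 is £7.77/unit.
Duty = 3,707 × £7.77 = £28,803.39.
Line 2 (8224.79, Hesmark, 1,365 units, £135,653.70):
Base rate for 8224.79 is 30%.
8224.79 has an FTA preferential rate, but origin Hesmark is not Corara; base rate stands.
Additional duty on 8224.79 from Hesmark: +42.6%. Applied ad valorem rate: 30% + 42.6% = 72.6%.
Duty = £135,653.70 × 72.6% = £98,484.59.
Line 3 (6335.99, Hesmark, 3,261 liters, £243,988.02):
Base rate for 6335.99 is 1.5%.
6335.99 has an FTA preferential rate, but origin Hesmark is not Corara; base rate stands.
Additional duty on 6335.99 from Hesmark: +57.8%. Applied ad valorem rate: 1.5% + 57.8% = 59.3%.
Duty = £243,988.02 × 59.3% = £144,684.90.
Total = £28,803.39 + £98,484.59 + £144,684.90 = £271,972.88.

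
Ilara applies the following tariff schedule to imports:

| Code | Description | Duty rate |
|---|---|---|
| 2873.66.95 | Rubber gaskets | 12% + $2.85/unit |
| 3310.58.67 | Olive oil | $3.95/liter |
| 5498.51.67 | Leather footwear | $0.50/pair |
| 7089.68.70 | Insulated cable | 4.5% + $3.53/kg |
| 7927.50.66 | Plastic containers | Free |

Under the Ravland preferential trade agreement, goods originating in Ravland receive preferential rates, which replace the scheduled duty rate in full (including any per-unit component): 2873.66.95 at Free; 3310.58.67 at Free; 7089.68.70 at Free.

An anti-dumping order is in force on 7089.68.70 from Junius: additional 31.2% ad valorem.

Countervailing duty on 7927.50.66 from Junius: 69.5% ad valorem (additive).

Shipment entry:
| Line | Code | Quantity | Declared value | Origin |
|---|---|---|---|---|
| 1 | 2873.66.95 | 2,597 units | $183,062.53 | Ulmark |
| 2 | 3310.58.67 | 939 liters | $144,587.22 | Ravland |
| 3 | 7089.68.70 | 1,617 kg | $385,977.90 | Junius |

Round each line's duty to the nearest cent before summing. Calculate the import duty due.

$172,871.07

Line 1 (2873.66.95, Ulmark, 2,597 units, $183,062.53):
Base rate for 2873.66.95 is 12% + $2.85/unit.
2873.66.95 has an FTA preferential rate, but origin Ulmark is not Ravland; base rate stands.
Duty = $183,062.53 × 12% + 2,597 × $2.85 = $29,368.95.
Line 2 (3310.58.67, Ravland, 939 liters, $144,587.22):
Base rate for 3310.58.67 is $3.95/liter.
Origin Ravland qualifies under the Ilara–Ravland agreement and 3310.58.67 is covered: preferential rate Free applies instead.
Duty = $144,587.22 × 0% = $0.00.
Line 3 (7089.68.70, Junius, 1,617 kg, $385,977.90):
Base rate for 7089.68.70 is 4.5% + $3.53/kg.
7089.68.70 has an FTA preferential rate, but origin Junius is not Ravland; base rate stands.
Additional duty on 7089.68.70 from Junius: +31.2%. Applied ad valorem rate: 4.5% + 31.2% = 35.7%.
Duty = $385,977.90 × 35.7% + 1,617 × $3.53 = $143,502.12.
Total = $29,368.95 + $0.00 + $143,502.12 = $172,871.07.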